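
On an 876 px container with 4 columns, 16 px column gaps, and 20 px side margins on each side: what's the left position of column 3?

Subtract both margins: 876 − 2·20 = 836 px.
4 columns + 3 column gaps: 4c + 3·16 = 836.
4c = 836 − 48 = 788, so c = 197 px.
Each column+gutter stride is 213 px; 2 of them past the 20 px margin is 20 + 426 = 446 px.

446 px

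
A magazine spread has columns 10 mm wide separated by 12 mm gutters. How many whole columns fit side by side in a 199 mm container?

9 columns: 9·10 + 8·12 = 186 mm ≤ 199.
10 columns: 208 mm > 199. So 9.

9 columns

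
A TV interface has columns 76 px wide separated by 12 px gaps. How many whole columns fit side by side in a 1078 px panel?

12 columns: 12·76 + 11·12 = 1044 px ≤ 1078.
13 columns: 1132 px > 1078. So 12.

12 columns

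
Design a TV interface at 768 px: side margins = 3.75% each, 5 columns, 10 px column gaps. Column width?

134.08 px

Each margin = 3.75% of 768 = 28.8 px; content = 768 − 2·28.8 = 710.4 px.
Subtracting 4 column gaps of 10 leaves 670.4 for 5 columns, so c = 134.08 px.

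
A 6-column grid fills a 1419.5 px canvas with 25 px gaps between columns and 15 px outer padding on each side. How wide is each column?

Content width = 1419.5 − 2·15 = 1389.5 px.
1389.5 − 5·25 = 1264.5; ÷6 gives c = 210.75 px.

210.75 px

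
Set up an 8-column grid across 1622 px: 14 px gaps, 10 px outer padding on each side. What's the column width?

Take off 20 px of margins, leaving 1602 px.
8 columns + 7 gaps: 8c + 7·14 = 1602.
8c = 1602 − 98 = 1504, so c = 188 px.

188 px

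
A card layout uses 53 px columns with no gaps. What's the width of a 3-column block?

With no gaps, 3 columns span 3·53 = 159 px.

159 px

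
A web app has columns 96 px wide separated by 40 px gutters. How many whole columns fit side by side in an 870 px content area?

6 columns

Each extra column adds 96 + 40 = 136 px.
(870 + 40) / 136 = 6.69, so 6 columns fit.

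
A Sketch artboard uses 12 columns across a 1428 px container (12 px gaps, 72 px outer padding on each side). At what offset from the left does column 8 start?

Content = 1428 − 2·72 = 1284 px.
12c + 11·12 = 1284 → 12c = 1152 → c = 96 px.
Each column+gutter stride is 108 px; 7 of them past the 72 px margin is 72 + 756 = 828 px.

828 px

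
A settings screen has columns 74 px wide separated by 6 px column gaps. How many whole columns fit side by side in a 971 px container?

12 columns: 12·74 + 11·6 = 954 px ≤ 971.
13 columns: 1034 px > 971. So 12.

12 columns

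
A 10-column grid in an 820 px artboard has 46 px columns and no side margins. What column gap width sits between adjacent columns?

40 px

10 columns take 10·46 = 460 px; remaining 360 splits into 9 column gaps.
g = 360 / 9 = 40 px.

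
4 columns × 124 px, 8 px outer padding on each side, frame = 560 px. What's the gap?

16 px

Subtract both margins: 560 − 2·8 = 544 px.
4·124 + 3g = 544 → 3g = 48 → g = 16 px.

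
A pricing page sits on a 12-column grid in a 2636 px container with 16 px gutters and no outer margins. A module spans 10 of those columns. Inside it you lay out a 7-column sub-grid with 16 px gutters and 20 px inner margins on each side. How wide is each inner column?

12 columns + 11 gutters: 12c + 11·16 = 2636.
12c = 2636 − 176 = 2460, so c = 205 px.
Span of 10: 10·205 + 9·16 = 2050 + 144 = 2194 px.
Inner content = 2194 − 2·20 = 2154 px.
Subtracting 6 gutters of 16 leaves 2058 for 7 columns, so d = 294 px.

294 px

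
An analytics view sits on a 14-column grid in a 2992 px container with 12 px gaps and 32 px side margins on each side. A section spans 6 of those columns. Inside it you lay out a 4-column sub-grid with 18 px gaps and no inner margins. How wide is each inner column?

298.5 px

Inside the margins: 2992 − 64 = 2928 px.
2928 − 13·12 = 2772; ÷14 gives c = 198 px.
6-column span = 6·198 + 5·12 = 1248 px.
Subtracting 3 gaps of 18 leaves 1194 for 4 columns, so d = 298.5 px.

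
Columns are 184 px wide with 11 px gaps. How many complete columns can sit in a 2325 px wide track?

Each extra column adds 184 + 11 = 195 px.
(2325 + 11) / 195 = 11.98, so 11 columns fit.

11 columns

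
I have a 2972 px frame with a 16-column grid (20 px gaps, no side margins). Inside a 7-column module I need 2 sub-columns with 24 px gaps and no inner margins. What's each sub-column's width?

16 columns + 15 gaps: 16c + 15·20 = 2972.
16c = 2972 − 300 = 2672, so c = 167 px.
Span of 7: 7·167 + 6·20 = 1169 + 120 = 1289 px.
2 columns + 1 gap: 2d + 1·24 = 1289.
2d = 1289 − 24 = 1265, so d = 632.5 px.

632.5 px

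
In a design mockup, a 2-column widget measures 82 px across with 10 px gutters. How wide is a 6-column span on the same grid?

266 px

82 − 1·10 = 72; ÷2 gives c = 36 px.
Span of 6: 6·36 + 5·10 = 216 + 50 = 266 px.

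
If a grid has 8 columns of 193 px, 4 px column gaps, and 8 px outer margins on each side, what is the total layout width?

1588 px

Total width: 2·8 + 8·193 + 7·4 = 1588 px.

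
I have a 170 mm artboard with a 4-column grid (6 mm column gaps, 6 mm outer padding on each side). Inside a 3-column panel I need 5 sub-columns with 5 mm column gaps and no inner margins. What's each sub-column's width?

19.4 mm

Inside the margins: 170 − 12 = 158 mm.
Subtracting 3 column gaps of 6 leaves 140 for 4 columns, so c = 35 mm.
3-column span = 3·35 + 2·6 = 117 mm.
5d + 4·5 = 117 → 5d = 97 → d = 19.4 mm.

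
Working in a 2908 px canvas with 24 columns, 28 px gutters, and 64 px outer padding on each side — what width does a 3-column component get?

323 px

Subtract both margins: 2908 − 2·64 = 2780 px.
2780 − 23·28 = 2136; ÷24 gives c = 89 px.
Span of 3: 3·89 + 2·28 = 267 + 56 = 323 px.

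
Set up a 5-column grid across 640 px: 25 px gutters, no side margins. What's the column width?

Subtracting 4 gutters of 25 leaves 540 for 5 columns, so c = 108 px.

108 px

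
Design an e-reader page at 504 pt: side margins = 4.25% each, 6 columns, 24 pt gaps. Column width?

56.86 pt

Margins: 4.25% × 504 = 21.42 pt each, so content = 504 − 42.84 = 461.16 pt.
461.16 − 5·24 = 341.16; ÷6 gives c = 56.86 pt.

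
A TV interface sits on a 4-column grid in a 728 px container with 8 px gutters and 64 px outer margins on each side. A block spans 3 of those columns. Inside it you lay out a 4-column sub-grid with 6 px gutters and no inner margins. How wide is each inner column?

107.5 px

Subtract both margins: 728 − 2·64 = 600 px.
Subtracting 3 gutters of 8 leaves 576 for 4 columns, so c = 144 px.
3-column span = 3·144 + 2·8 = 448 px.
Subtracting 3 gutters of 6 leaves 430 for 4 columns, so d = 107.5 px.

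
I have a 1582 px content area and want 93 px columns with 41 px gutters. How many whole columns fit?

Each extra column adds 93 + 41 = 134 px.
(1582 + 41) / 134 = 12.11, so 12 columns fit.

12 columns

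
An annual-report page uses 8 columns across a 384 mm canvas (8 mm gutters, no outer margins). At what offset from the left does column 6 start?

8 columns + 7 gutters: 8c + 7·8 = 384.
8c = 384 − 56 = 328, so c = 41 mm.
Before column 6: 5 columns + 5 gutters.
Offset = 5·(41 + 8) = 5·49 = 245 mm.

245 mm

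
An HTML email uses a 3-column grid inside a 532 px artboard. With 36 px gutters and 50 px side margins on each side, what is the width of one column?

Inside the margins: 532 − 100 = 432 px.
3 columns + 2 gutters: 3c + 2·36 = 432.
3c = 432 − 72 = 360, so c = 120 px.

120 px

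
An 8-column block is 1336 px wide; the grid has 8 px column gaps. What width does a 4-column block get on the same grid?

664 px

8c + 7·8 = 1336 → 8c = 1280 → c = 160 px.
4 columns plus 3 column gaps: 640 + 24 = 664 px.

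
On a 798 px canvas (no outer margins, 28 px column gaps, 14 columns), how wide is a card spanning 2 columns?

798 − 13·28 = 434; ÷14 gives c = 31 px.
2 columns plus 1 column gap: 62 + 28 = 90 px.

90 px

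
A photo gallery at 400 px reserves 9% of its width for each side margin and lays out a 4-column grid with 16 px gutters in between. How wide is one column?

70 px

400 × (1 − 2·9%) = 400 × 82% = 328 px for the columns.
4c + 3·16 = 328 → 4c = 280 → c = 70 px.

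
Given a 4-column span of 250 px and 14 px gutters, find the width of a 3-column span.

4c + 3·14 = 250 → 4c = 208 → c = 52 px.
3 columns plus 2 gutters: 156 + 28 = 184 px.

184 px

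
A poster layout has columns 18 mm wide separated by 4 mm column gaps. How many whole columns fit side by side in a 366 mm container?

16 columns

Each extra column adds 18 + 4 = 22 mm.
(366 + 4) / 22 = 16.82, so 16 columns fit.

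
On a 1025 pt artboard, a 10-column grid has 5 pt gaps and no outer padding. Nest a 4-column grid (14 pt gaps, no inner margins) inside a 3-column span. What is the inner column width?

10c + 9·5 = 1025 → 10c = 980 → c = 98 pt.
3-column span = 3·98 + 2·5 = 304 pt.
4d + 3·14 = 304 → 4d = 262 → d = 65.5 pt.

65.5 pt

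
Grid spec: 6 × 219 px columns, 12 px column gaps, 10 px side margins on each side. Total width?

1394 px

Adding margins, columns and gutters: 20 + 1314 + 60 = 1394 px.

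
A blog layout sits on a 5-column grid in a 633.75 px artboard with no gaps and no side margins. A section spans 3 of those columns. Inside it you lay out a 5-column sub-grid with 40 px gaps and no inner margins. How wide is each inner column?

44.05 px

5c = 633.75 → c = 126.75 px.
3-column span = 3·126.75 = 380.25 px.
Subtracting 4 gaps of 40 leaves 220.25 for 5 columns, so d = 44.05 px.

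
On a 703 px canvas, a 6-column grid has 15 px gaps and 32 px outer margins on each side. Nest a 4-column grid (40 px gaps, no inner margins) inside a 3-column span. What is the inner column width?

48 px

Subtract both margins: 703 − 2·32 = 639 px.
Subtracting 5 gaps of 15 leaves 564 for 6 columns, so c = 94 px.
Span of 3: 3·94 + 2·15 = 282 + 30 = 312 px.
4d + 3·40 = 312 → 4d = 192 → d = 48 px.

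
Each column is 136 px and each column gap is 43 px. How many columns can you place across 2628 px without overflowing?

14 columns: 14·136 + 13·43 = 2463 px ≤ 2628.
15 columns: 2642 px > 2628. So 14.

14 columns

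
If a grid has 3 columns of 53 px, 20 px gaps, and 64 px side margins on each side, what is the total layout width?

Total width: 2·64 + 3·53 + 2·20 = 327 px.

327 px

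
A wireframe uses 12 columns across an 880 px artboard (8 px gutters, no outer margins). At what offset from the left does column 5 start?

296 px

880 − 11·8 = 792; ÷12 gives c = 66 px.
No margin, so column 5 starts at 4·(column + gutter) = 4·74 = 296 px.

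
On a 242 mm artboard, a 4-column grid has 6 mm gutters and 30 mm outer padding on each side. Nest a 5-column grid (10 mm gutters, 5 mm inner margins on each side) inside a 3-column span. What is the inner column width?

Inside the margins: 242 − 60 = 182 mm.
4c + 3·6 = 182 → 4c = 164 → c = 41 mm.
3 columns plus 2 gutters: 123 + 12 = 135 mm.
Inner content = 135 − 2·5 = 125 mm.
5d + 4·10 = 125 → 5d = 85 → d = 17 mm.

17 mm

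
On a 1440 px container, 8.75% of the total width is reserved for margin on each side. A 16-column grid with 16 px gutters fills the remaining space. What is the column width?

59.25 px

Each margin = 8.75% of 1440 = 126 px; content = 1440 − 2·126 = 1188 px.
16c + 15·16 = 1188 → 16c = 948 → c = 59.25 px.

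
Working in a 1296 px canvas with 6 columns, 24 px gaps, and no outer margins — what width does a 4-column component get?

856 px

6 columns + 5 gaps: 6c + 5·24 = 1296.
6c = 1296 − 120 = 1176, so c = 196 px.
4-column span = 4·196 + 3·24 = 856 px.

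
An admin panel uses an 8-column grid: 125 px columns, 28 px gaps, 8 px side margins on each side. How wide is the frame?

1212 px

Frame = 2·8 + 8·125 + 7·28 = 16 + 1000 + 196 = 1212 px.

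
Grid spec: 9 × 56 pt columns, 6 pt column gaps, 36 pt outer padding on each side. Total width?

Layout = 2·36 + 9·56 + 8·6 = 72 + 504 + 48 = 624 pt.

624 pt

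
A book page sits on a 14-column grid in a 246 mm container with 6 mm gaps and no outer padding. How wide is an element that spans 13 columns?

228 mm

246 − 13·6 = 168; ÷14 gives c = 12 mm.
13-column span = 13·12 + 12·6 = 228 mm.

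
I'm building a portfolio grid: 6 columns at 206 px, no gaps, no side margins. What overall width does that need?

1236 px

Summing: 1236 = 1236 px.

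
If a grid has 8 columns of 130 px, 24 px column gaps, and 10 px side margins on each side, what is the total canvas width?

1228 px

Adding margins, columns and gutters: 20 + 1040 + 168 = 1228 px.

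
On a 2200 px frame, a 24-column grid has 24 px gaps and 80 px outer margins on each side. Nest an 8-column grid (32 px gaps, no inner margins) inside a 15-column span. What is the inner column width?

Subtract both margins: 2200 − 2·80 = 2040 px.
24c + 23·24 = 2040 → 24c = 1488 → c = 62 px.
15 columns plus 14 gaps: 930 + 336 = 1266 px.
8 columns + 7 gaps: 8d + 7·32 = 1266.
8d = 1266 − 224 = 1042, so d = 130.25 px.

130.25 px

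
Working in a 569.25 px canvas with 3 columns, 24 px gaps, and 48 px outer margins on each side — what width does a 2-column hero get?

Inside the margins: 569.25 − 96 = 473.25 px.
3c + 2·24 = 473.25 → 3c = 425.25 → c = 141.75 px.
2-column span = 2·141.75 + 1·24 = 307.5 px.

307.5 px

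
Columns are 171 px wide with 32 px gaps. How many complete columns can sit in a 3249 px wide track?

k columns need k·171 + (k−1)·32 = k·203 − 32.
k·203 − 32 ≤ 3249 → k ≤ 3281 / 203 ≈ 16.16, so k = 16.

16 columns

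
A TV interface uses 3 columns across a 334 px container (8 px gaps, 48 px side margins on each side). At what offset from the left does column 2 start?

Inside the margins: 334 − 96 = 238 px.
3 columns + 2 gaps: 3c + 2·8 = 238.
3c = 238 − 16 = 222, so c = 74 px.
Each column+gutter stride is 82 px; 1 of them past the 48 px margin is 48 + 82 = 130 px.

130 px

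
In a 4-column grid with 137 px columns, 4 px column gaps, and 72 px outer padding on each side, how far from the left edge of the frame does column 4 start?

Before column 4: the margin + 3 columns + 3 column gaps.
Offset = 72 + 3·(137 + 4) = 72 + 423 = 495 px.

495 px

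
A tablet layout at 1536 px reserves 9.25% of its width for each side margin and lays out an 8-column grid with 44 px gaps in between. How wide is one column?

117.98 px

Margins: 9.25% × 1536 = 142.08 px each, so content = 1536 − 284.16 = 1251.84 px.
8 columns + 7 gaps: 8c + 7·44 = 1251.84.
8c = 1251.84 − 308 = 943.84, so c = 117.98 px.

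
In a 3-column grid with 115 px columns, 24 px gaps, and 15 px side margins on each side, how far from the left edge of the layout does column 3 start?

Column 3 starts at margin + 2·(column + gutter) = 15 + 2·139 = 293 px.

293 px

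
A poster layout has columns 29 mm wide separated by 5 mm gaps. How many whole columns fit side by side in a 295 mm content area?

8 columns

Each extra column adds 29 + 5 = 34 mm.
(295 + 5) / 34 = 8.82, so 8 columns fit.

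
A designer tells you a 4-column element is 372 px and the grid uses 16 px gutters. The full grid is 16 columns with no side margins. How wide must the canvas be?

4c + 3·16 = 372 → 4c = 324 → c = 81 px.
Canvas = 16·81 + 15·16 = 1296 + 240 = 1536 px.

1536 px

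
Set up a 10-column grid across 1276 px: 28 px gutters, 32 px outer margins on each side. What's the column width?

96 px

Take off 64 px of margins, leaving 1212 px.
10c + 9·28 = 1212 → 10c = 960 → c = 96 px.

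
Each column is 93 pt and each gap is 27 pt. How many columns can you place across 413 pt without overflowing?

3 columns

k columns need k·93 + (k−1)·27 = k·120 − 27.
k·120 − 27 ≤ 413 → k ≤ 440 / 120 ≈ 3.67, so k = 3.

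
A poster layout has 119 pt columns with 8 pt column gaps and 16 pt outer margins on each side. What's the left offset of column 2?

143 pt

Column 2 starts at margin + 1·(column + gutter) = 16 + 1·127 = 143 pt.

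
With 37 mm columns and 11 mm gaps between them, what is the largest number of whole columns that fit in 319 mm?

k columns need k·37 + (k−1)·11 = k·48 − 11.
k·48 − 11 ≤ 319 → k ≤ 330 / 48 ≈ 6.88, so k = 6.

6 columns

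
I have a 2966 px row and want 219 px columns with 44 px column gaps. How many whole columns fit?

Each extra column adds 219 + 44 = 263 px.
(2966 + 44) / 263 = 11.44, so 11 columns fit.

11 columns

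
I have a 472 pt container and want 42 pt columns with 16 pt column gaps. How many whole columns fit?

8 columns

Each extra column adds 42 + 16 = 58 pt.
(472 + 16) / 58 = 8.41, so 8 columns fit.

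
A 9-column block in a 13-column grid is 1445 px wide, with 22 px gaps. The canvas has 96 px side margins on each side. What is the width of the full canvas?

2289 px

Subtracting 8 gaps of 22 leaves 1269 for 9 columns, so c = 141 px.
Canvas = 2·96 + 13·141 + 12·22 = 192 + 1833 + 264 = 2289 px.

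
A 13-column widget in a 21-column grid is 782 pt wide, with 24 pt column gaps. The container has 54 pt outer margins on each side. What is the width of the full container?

13 columns + 12 column gaps: 13c + 12·24 = 782.
13c = 782 − 288 = 494, so c = 38 pt.
Container = 2·54 + 21·38 + 20·24 = 108 + 798 + 480 = 1386 pt.

1386 pt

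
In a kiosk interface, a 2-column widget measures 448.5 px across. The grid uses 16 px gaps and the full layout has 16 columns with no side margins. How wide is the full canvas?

2c + 1·16 = 448.5 → 2c = 432.5 → c = 216.25 px.
Canvas = 16·216.25 + 15·16 = 3460 + 240 = 3700 px.

3700 px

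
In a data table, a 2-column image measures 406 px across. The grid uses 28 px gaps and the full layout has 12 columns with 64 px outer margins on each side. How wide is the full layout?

2704 px

2 columns + 1 gap: 2c + 1·28 = 406.
2c = 406 − 28 = 378, so c = 189 px.
Total width: 2·64 + 12·189 + 11·28 = 2704 px.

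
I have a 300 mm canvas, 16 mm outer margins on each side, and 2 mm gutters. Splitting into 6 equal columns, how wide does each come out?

43 mm

Subtract both margins: 300 − 2·16 = 268 mm.
6 columns + 5 gutters: 6c + 5·2 = 268.
6c = 268 − 10 = 258, so c = 43 mm.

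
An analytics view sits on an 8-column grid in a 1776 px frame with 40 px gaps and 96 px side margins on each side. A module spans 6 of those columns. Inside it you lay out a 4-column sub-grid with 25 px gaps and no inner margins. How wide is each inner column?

Inside the margins: 1776 − 192 = 1584 px.
8c + 7·40 = 1584 → 8c = 1304 → c = 163 px.
6-column span = 6·163 + 5·40 = 1178 px.
1178 − 3·25 = 1103; ÷4 gives d = 275.75 px.

275.75 px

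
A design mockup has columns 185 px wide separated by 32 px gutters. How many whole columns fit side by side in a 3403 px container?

15 columns

15 columns: 15·185 + 14·32 = 3223 px ≤ 3403.
16 columns: 3440 px > 3403. So 15.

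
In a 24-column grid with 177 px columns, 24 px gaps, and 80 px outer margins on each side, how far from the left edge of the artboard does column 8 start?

1487 px

Each column+gutter stride is 201 px; 7 of them past the 80 px margin is 80 + 1407 = 1487 px.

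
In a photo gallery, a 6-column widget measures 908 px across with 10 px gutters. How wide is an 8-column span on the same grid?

1214 px

908 − 5·10 = 858; ÷6 gives c = 143 px.
Span of 8: 8·143 + 7·10 = 1144 + 70 = 1214 px.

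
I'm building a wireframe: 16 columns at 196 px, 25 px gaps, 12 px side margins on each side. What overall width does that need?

3535 px

Total width: 2·12 + 16·196 + 15·25 = 3535 px.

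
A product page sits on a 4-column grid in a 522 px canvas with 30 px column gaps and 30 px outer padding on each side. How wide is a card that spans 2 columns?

Content width = 522 − 2·30 = 462 px.
462 − 3·30 = 372; ÷4 gives c = 93 px.
Span of 2: 2·93 + 1·30 = 186 + 30 = 216 px.

216 px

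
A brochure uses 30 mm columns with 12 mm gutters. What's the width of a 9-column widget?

366 mm

9 columns plus 8 gutters: 270 + 96 = 366 mm.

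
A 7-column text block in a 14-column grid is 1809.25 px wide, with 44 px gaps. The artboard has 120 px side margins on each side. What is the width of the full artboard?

1809.25 − 6·44 = 1545.25; ÷7 gives c = 220.75 px.
Adding margins, columns and gutters: 240 + 3090.5 + 572 = 3902.5 px.

3902.5 px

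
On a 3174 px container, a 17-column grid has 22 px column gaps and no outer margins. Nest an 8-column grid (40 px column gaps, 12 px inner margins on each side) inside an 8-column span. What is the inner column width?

Subtracting 16 column gaps of 22 leaves 2822 for 17 columns, so c = 166 px.
8 columns plus 7 column gaps: 1328 + 154 = 1482 px.
Inner content = 1482 − 2·12 = 1458 px.
1458 − 7·40 = 1178; ÷8 gives d = 147.25 px.

147.25 px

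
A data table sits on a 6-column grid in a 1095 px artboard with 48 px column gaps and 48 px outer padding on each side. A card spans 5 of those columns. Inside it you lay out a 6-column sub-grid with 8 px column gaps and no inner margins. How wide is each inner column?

Outer content = 1095 − 2·48 = 999 px.
6 columns + 5 column gaps: 6c + 5·48 = 999.
6c = 999 − 240 = 759, so c = 126.5 px.
5-column span = 5·126.5 + 4·48 = 824.5 px.
6d + 5·8 = 824.5 → 6d = 784.5 → d = 130.75 px.

130.75 px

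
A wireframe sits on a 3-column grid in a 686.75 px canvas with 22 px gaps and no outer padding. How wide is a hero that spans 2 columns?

450.5 px

3 columns + 2 gaps: 3c + 2·22 = 686.75.
3c = 686.75 − 44 = 642.75, so c = 214.25 px.
2-column span = 2·214.25 + 1·22 = 450.5 px.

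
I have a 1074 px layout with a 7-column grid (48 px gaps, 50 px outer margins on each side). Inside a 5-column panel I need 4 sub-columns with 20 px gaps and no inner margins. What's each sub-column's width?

Outer content = 1074 − 2·50 = 974 px.
974 − 6·48 = 686; ÷7 gives c = 98 px.
Span of 5: 5·98 + 4·48 = 490 + 192 = 682 px.
Subtracting 3 gaps of 20 leaves 622 for 4 columns, so d = 155.5 px.

155.5 px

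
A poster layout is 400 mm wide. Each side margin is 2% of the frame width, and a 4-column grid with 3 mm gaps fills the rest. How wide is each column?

93.75 mm

Each margin = 2% of 400 = 8 mm; content = 400 − 2·8 = 384 mm.
4c + 3·3 = 384 → 4c = 375 → c = 93.75 mm.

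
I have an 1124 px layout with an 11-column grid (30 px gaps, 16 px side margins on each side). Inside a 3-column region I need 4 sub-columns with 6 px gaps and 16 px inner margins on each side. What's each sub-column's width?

Subtract both margins: 1124 − 2·16 = 1092 px.
Subtracting 10 gaps of 30 leaves 792 for 11 columns, so c = 72 px.
3-column span = 3·72 + 2·30 = 276 px.
Inner content = 276 − 2·16 = 244 px.
4d + 3·6 = 244 → 4d = 226 → d = 56.5 px.

56.5 px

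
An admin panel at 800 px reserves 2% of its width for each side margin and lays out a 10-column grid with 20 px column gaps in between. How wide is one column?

58.8 px

800 × (1 − 2·2%) = 800 × 96% = 768 px for the columns.
10c + 9·20 = 768 → 10c = 588 → c = 58.8 px.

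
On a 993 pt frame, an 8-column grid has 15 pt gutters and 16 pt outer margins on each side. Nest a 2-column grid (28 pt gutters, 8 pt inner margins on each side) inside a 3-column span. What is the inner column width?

153.5 pt

Subtract both margins: 993 − 2·16 = 961 pt.
Subtracting 7 gutters of 15 leaves 856 for 8 columns, so c = 107 pt.
3 columns plus 2 gutters: 321 + 30 = 351 pt.
Inner content = 351 − 2·8 = 335 pt.
Subtracting 1 gutter of 28 leaves 307 for 2 columns, so d = 153.5 pt.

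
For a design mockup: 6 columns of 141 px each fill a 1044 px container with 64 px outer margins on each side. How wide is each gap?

Take off 128 px of margins, leaving 916 px.
6 columns take 6·141 = 846 px; remaining 70 splits into 5 gaps.
g = 70 / 5 = 14 px.

14 px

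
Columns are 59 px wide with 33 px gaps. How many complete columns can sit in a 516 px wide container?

k columns need k·59 + (k−1)·33 = k·92 − 33.
k·92 − 33 ≤ 516 → k ≤ 549 / 92 ≈ 5.97, so k = 5.

5 columns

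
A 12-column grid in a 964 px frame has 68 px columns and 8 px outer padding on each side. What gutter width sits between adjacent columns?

12 px

Inside the margins: 964 − 16 = 948 px.
12 columns take 12·68 = 816 px; remaining 132 splits into 11 gutters.
g = 132 / 11 = 12 px.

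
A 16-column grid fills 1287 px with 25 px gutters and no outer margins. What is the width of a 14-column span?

Subtracting 15 gutters of 25 leaves 912 for 16 columns, so c = 57 px.
Span of 14: 14·57 + 13·25 = 798 + 325 = 1123 px.

1123 px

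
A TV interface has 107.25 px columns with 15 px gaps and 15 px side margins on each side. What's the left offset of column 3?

259.5 px

Each column+gutter stride is 122.25 px; 2 of them past the 15 px margin is 15 + 244.5 = 259.5 px.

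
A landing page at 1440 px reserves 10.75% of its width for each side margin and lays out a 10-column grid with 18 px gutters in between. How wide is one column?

Margins: 10.75% × 1440 = 154.8 px each, so content = 1440 − 309.6 = 1130.4 px.
10 columns + 9 gutters: 10c + 9·18 = 1130.4.
10c = 1130.4 − 162 = 968.4, so c = 96.84 px.

96.84 px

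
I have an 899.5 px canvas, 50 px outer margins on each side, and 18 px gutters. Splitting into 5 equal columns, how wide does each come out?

145.5 px

Inside the margins: 899.5 − 100 = 799.5 px.
5c + 4·18 = 799.5 → 5c = 727.5 → c = 145.5 px.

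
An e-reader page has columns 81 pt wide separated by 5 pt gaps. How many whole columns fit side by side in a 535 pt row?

6 columns

Each extra column adds 81 + 5 = 86 pt.
(535 + 5) / 86 = 6.28, so 6 columns fit.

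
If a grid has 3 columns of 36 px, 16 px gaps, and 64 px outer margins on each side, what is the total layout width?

Adding margins, columns and gutters: 128 + 108 + 32 = 268 px.

268 px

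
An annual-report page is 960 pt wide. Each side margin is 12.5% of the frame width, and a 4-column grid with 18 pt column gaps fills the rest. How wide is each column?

Margins: 12.5% × 960 = 120 pt each, so content = 960 − 240 = 720 pt.
Subtracting 3 column gaps of 18 leaves 666 for 4 columns, so c = 166.5 pt.

166.5 pt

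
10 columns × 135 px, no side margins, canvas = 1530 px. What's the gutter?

10 columns take 10·135 = 1350 px; remaining 180 splits into 9 gutters.
g = 180 / 9 = 20 px.

20 px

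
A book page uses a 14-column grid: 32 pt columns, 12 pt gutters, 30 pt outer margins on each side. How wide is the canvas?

Adding margins, columns and gutters: 60 + 448 + 156 = 664 pt.

664 pt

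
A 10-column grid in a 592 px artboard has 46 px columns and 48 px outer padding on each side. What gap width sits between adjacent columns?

Content width = 592 − 2·48 = 496 px.
10·46 + 9g = 496 → 9g = 36 → g = 4 px.

4 px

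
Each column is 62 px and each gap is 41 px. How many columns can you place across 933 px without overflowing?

9 columns

Each extra column adds 62 + 41 = 103 px.
(933 + 41) / 103 = 9.46, so 9 columns fit.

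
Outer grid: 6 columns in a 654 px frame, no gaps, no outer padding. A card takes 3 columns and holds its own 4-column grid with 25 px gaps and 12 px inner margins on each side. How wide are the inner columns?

654 / 6 = 109 px per column.
3-column span = 3·109 = 327 px.
Inner content = 327 − 2·12 = 303 px.
4 columns + 3 gaps: 4d + 3·25 = 303.
4d = 303 − 75 = 228, so d = 57 px.

57 px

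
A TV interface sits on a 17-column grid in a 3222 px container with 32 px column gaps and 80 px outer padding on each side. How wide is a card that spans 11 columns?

1970 px

Content width = 3222 − 2·80 = 3062 px.
17 columns + 16 column gaps: 17c + 16·32 = 3062.
17c = 3062 − 512 = 2550, so c = 150 px.
11 columns plus 10 column gaps: 1650 + 320 = 1970 px.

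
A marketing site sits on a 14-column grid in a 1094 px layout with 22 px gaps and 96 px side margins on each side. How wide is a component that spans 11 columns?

Subtract both margins: 1094 − 2·96 = 902 px.
14c + 13·22 = 902 → 14c = 616 → c = 44 px.
Span of 11: 11·44 + 10·22 = 484 + 220 = 704 px.

704 px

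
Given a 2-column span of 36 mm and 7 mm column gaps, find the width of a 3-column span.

57.5 mm

36 − 1·7 = 29; ÷2 gives c = 14.5 mm.
3 columns plus 2 column gaps: 43.5 + 14 = 57.5 mm.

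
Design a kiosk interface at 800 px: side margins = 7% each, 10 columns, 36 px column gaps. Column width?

Margins: 7% × 800 = 56 px each, so content = 800 − 112 = 688 px.
10c + 9·36 = 688 → 10c = 364 → c = 36.4 px.

36.4 px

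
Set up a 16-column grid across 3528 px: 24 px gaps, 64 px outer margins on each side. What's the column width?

Content width = 3528 − 2·64 = 3400 px.
16 columns + 15 gaps: 16c + 15·24 = 3400.
16c = 3400 − 360 = 3040, so c = 190 px.

190 px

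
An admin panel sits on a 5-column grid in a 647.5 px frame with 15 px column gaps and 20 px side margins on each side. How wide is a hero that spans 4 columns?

483 px

Inside the margins: 647.5 − 40 = 607.5 px.
5 columns + 4 column gaps: 5c + 4·15 = 607.5.
5c = 607.5 − 60 = 547.5, so c = 109.5 px.
Span of 4: 4·109.5 + 3·15 = 438 + 45 = 483 px.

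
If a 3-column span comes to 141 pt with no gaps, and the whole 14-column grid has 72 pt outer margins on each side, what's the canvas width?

With no gaps, each column is 141/3 = 47 pt.
Summing: 144 + 658 = 802 pt.

802 pt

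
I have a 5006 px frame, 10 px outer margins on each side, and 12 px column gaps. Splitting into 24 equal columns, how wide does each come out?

Content width = 5006 − 2·10 = 4986 px.
24 columns + 23 column gaps: 24c + 23·12 = 4986.
24c = 4986 − 276 = 4710, so c = 196.25 px.

196.25 px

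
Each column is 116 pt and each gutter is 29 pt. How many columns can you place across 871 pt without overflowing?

k columns need k·116 + (k−1)·29 = k·145 − 29.
k·145 − 29 ≤ 871 → k ≤ 900 / 145 ≈ 6.21, so k = 6.

6 columns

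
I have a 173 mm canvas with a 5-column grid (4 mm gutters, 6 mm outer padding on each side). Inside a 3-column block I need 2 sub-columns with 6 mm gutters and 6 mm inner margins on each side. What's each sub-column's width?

38.5 mm

Inside the margins: 173 − 12 = 161 mm.
Subtracting 4 gutters of 4 leaves 145 for 5 columns, so c = 29 mm.
3-column span = 3·29 + 2·4 = 95 mm.
Inner content = 95 − 2·6 = 83 mm.
83 − 1·6 = 77; ÷2 gives d = 38.5 mm.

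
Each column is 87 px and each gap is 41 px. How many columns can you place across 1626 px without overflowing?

13 columns: 13·87 + 12·41 = 1623 px ≤ 1626.
14 columns: 1751 px > 1626. So 13.

13 columns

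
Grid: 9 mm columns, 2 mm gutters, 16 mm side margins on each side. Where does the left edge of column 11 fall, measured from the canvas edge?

126 mm

Each column+gutter stride is 11 mm; 10 of them past the 16 mm margin is 16 + 110 = 126 mm.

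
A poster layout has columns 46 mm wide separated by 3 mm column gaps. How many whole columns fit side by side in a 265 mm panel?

k columns need k·46 + (k−1)·3 = k·49 − 3.
k·49 − 3 ≤ 265 → k ≤ 268 / 49 ≈ 5.47, so k = 5.

5 columns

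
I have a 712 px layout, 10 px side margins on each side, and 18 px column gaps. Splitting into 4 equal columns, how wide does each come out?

159.5 px

Content width = 712 − 2·10 = 692 px.
Subtracting 3 column gaps of 18 leaves 638 for 4 columns, so c = 159.5 px.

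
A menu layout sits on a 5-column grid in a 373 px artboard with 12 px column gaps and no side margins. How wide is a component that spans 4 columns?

5c + 4·12 = 373 → 5c = 325 → c = 65 px.
4 columns plus 3 column gaps: 260 + 36 = 296 px.

296 px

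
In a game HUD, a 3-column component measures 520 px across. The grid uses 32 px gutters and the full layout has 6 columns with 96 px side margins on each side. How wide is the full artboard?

1264 px

520 − 2·32 = 456; ÷3 gives c = 152 px.
Total width: 2·96 + 6·152 + 5·32 = 1264 px.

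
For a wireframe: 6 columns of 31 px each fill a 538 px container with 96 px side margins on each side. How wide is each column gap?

32 px

Take off 192 px of margins, leaving 346 px.
6·31 + 5g = 346 → 5g = 160 → g = 32 px.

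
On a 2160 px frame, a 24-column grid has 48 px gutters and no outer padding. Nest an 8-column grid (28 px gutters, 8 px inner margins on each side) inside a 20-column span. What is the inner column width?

197.5 px

24 columns + 23 gutters: 24c + 23·48 = 2160.
24c = 2160 − 1104 = 1056, so c = 44 px.
20 columns plus 19 gutters: 880 + 912 = 1792 px.
Inner content = 1792 − 2·8 = 1776 px.
8 columns + 7 gutters: 8d + 7·28 = 1776.
8d = 1776 − 196 = 1580, so d = 197.5 px.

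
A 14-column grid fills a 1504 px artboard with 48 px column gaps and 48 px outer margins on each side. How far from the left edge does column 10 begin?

Content = 1504 − 2·48 = 1408 px.
14 columns + 13 column gaps: 14c + 13·48 = 1408.
14c = 1408 − 624 = 784, so c = 56 px.
Before column 10: the margin + 9 columns + 9 column gaps.
Offset = 48 + 9·(56 + 48) = 48 + 936 = 984 px.

984 px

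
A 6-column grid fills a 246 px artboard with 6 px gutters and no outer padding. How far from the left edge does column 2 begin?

6 columns + 5 gutters: 6c + 5·6 = 246.
6c = 246 − 30 = 216, so c = 36 px.
Before column 2: 1 column + 1 gutter.
Offset = 1·(36 + 6) = 1·42 = 42 px.

42 px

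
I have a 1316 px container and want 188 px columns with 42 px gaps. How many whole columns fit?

k columns need k·188 + (k−1)·42 = k·230 − 42.
k·230 − 42 ≤ 1316 → k ≤ 1358 / 230 ≈ 5.90, so k = 5.

5 columns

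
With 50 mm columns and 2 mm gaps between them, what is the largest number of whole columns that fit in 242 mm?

4 columns

k columns need k·50 + (k−1)·2 = k·52 − 2.
k·52 − 2 ≤ 242 → k ≤ 244 / 52 ≈ 4.69, so k = 4.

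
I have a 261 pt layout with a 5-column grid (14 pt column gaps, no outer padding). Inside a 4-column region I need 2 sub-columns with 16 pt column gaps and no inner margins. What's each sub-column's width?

95 pt

261 − 4·14 = 205; ÷5 gives c = 41 pt.
4 columns plus 3 column gaps: 164 + 42 = 206 pt.
2 columns + 1 column gap: 2d + 1·16 = 206.
2d = 206 − 16 = 190, so d = 95 pt.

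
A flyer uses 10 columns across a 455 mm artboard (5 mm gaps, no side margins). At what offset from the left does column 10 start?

414 mm

Subtracting 9 gaps of 5 leaves 410 for 10 columns, so c = 41 mm.
Each column+gutter stride is 46 mm; with no margin, 9 of them is 414 mm.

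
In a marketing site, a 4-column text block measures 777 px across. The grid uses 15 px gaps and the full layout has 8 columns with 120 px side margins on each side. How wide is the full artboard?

777 − 3·15 = 732; ÷4 gives c = 183 px.
Artboard = 2·120 + 8·183 + 7·15 = 240 + 1464 + 105 = 1809 px.

1809 px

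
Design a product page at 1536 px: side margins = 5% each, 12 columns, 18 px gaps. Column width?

Margins: 5% × 1536 = 76.8 px each, so content = 1536 − 153.6 = 1382.4 px.
1382.4 − 11·18 = 1184.4; ÷12 gives c = 98.7 px.

98.7 px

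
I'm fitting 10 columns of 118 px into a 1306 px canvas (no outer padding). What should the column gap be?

14 px

10 columns take 10·118 = 1180 px; remaining 126 splits into 9 column gaps.
g = 126 / 9 = 14 px.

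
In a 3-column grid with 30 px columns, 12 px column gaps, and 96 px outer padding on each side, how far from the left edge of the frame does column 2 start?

138 px

Column 2 starts at margin + 1·(column + gutter) = 96 + 1·42 = 138 px.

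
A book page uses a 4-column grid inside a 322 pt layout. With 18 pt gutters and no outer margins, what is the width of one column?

67 pt

322 − 3·18 = 268; ÷4 gives c = 67 pt.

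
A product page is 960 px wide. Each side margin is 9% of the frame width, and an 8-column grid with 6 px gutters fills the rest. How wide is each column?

Margins: 9% × 960 = 86.4 px each, so content = 960 − 172.8 = 787.2 px.
Subtracting 7 gutters of 6 leaves 745.2 for 8 columns, so c = 93.15 px.

93.15 px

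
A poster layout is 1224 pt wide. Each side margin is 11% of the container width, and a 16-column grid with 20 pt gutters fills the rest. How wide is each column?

Each margin = 11% of 1224 = 134.64 pt; content = 1224 − 2·134.64 = 954.72 pt.
Subtracting 15 gutters of 20 leaves 654.72 for 16 columns, so c = 40.92 pt.

40.92 pt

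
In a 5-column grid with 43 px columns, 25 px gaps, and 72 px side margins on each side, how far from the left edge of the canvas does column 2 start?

Column 2 starts at margin + 1·(column + gutter) = 72 + 1·68 = 140 px.

140 px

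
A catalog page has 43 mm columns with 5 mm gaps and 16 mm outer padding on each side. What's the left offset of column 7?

Column 7 starts at margin + 6·(column + gutter) = 16 + 6·48 = 304 mm.

304 mm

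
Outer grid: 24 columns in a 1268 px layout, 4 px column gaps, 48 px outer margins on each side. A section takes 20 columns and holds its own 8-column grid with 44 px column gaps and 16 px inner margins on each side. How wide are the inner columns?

Inside the margins: 1268 − 96 = 1172 px.
1172 − 23·4 = 1080; ÷24 gives c = 45 px.
20 columns plus 19 column gaps: 900 + 76 = 976 px.
Inner content = 976 − 2·16 = 944 px.
Subtracting 7 column gaps of 44 leaves 636 for 8 columns, so d = 79.5 px.

79.5 px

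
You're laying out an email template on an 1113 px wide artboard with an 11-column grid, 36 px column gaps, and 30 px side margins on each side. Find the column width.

Take off 60 px of margins, leaving 1053 px.
11c + 10·36 = 1053 → 11c = 693 → c = 63 px.

63 px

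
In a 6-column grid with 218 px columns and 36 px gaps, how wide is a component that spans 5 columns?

5 columns plus 4 gaps: 1090 + 144 = 1234 px.

1234 px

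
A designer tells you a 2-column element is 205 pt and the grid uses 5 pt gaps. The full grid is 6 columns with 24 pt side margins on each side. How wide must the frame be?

673 pt

2 columns + 1 gap: 2c + 1·5 = 205.
2c = 205 − 5 = 200, so c = 100 pt.
Total width: 2·24 + 6·100 + 5·5 = 673 pt.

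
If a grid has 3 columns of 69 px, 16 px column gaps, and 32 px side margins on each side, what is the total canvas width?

303 px

Total width: 2·32 + 3·69 + 2·16 = 303 px.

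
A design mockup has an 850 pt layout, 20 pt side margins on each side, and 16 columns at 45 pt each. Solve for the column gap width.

Subtract both margins: 850 − 2·20 = 810 pt.
16 columns take 16·45 = 720 pt; remaining 90 splits into 15 column gaps.
g = 90 / 15 = 6 pt.

6 pt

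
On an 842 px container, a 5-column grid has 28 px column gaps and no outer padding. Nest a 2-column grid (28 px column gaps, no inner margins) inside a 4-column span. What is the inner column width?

320 px

5 columns + 4 column gaps: 5c + 4·28 = 842.
5c = 842 − 112 = 730, so c = 146 px.
4 columns plus 3 column gaps: 584 + 84 = 668 px.
2d + 1·28 = 668 → 2d = 640 → d = 320 px.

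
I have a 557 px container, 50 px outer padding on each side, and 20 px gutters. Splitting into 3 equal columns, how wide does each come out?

139 px

Take off 100 px of margins, leaving 457 px.
Subtracting 2 gutters of 20 leaves 417 for 3 columns, so c = 139 px.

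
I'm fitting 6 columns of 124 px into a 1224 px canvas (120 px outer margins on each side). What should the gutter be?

Take off 240 px of margins, leaving 984 px.
6 columns take 6·124 = 744 px; remaining 240 splits into 5 gutters.
g = 240 / 5 = 48 px.

48 px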